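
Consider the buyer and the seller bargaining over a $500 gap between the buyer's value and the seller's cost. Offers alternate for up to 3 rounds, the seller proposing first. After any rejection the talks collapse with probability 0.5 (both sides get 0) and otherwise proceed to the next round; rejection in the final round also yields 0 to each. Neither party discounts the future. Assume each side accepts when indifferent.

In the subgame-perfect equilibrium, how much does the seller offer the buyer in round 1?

Round 3 (the seller proposes): rejection yields 0 for the buyer; the seller offers 0 and keeps 500.
Round 2 (the buyer proposes): rejecting gives the seller an expected 0.5 × 500 = 250. The buyer offers 250 and keeps 500 − 250 = 250.
Round 1 (the seller proposes): rejecting gives the buyer an expected 0.5 × 250 = 125; the seller offers that and keeps 375.

125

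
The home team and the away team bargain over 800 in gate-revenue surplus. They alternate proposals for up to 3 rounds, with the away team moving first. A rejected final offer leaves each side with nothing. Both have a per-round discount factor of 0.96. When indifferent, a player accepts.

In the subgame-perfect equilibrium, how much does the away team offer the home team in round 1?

Work backward from the last round.
Round 3 (the away team proposes): the home team will accept anything ≥ 0, so the away team offers 0 and keeps 800.
Round 2 (the home team proposes): the away team can get 800 next round, worth 0.96 × 800 = 768 now, so the home team offers 768, keeping 32.
Round 1 (the away team proposes): the home team can get 32 next round, worth 0.96 × 32 = 30.72 now; the away team offers that and keeps 769.28.

30.72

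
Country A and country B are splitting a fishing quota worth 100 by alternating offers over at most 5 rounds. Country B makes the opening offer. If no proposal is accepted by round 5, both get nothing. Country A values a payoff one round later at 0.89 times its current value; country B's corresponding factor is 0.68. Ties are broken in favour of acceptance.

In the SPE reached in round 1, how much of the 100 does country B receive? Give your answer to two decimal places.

54.28

Round 5 (country B proposes): country A will accept anything ≥ 0, so country B offers 0 and keeps 100.
Round 4 (country A proposes): country B can get 100 next round, worth 0.68 × 100 = 68 now; country A offers that and keeps 32.
Round 3 (country B proposes): country A can get 32 next round, worth 0.89 × 32 = 28.48 now; country B offers that and keeps 71.52.
Round 2 (country A proposes): country B can get 71.52 next round, worth 0.68 × 71.52 = 48.6336 now, so country A offers 48.6336, keeping 51.3664.
Round 1 (country B proposes): country A can get 51.3664 next round, worth 0.89 × 51.3664 = 45.716096 now; country B offers that and keeps 54.283904.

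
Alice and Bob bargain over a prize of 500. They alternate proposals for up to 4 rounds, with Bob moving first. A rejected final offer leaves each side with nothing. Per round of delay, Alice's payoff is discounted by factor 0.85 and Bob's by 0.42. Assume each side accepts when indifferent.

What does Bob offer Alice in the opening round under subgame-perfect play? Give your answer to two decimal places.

398.23

Round 4 (Alice proposes): Bob will accept anything ≥ 0, so Alice offers 0 and keeps 500.
Round 3 (Bob proposes): Alice can get 500 next round, worth 0.85 × 500 = 425 now; Bob offers that and keeps 75.
Round 2 (Alice proposes): Bob can get 75 next round, worth 0.42 × 75 = 31.5 now; Alice offers that and keeps 468.5.
Round 1 (Bob proposes): Alice can get 468.5 next round, worth 0.85 × 468.5 = 398.225 now. Bob offers 398.225 and keeps 500 − 398.225 = 101.775.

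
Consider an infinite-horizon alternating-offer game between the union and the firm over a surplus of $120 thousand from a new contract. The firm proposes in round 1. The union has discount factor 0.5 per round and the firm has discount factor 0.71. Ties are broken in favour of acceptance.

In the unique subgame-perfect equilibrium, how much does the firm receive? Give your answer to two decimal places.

93.02

Let x be the firm's share when the firm proposes and y be the union's share when the union proposes.
The union accepts iff offered ≥ 0.5·y, so x = 120 − 0.5y. Symmetrically y = 120 − 0.71x.
Substituting: x = 120 − 0.5(120 − 0.71x), giving x(1 − 0.71·0.5) = 120(1 − 0.5).
So x = 120 × 0.5 / 0.645 ≈ 93.0233, and the union receives 120 − x ≈ 26.9767.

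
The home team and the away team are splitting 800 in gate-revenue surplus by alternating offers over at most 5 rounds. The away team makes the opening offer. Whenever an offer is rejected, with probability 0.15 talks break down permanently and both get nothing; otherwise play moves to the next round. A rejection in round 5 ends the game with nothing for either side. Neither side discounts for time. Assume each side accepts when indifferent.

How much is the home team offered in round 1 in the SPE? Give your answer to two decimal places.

Round 5 (the away team proposes): the home team will accept anything ≥ 0, so the away team offers 0 and keeps 800.
Round 4 (the home team proposes): rejecting gives the away team an expected 0.85 × 800 = 680; the home team offers that and keeps 120.
Round 3 (the away team proposes): rejecting gives the home team an expected 0.85 × 120 = 102, so the away team offers 102, keeping 698.
Round 2 (the home team proposes): rejecting gives the away team an expected 0.85 × 698 = 593.3, so the home team offers 593.3, keeping 206.7.
Round 1 (the away team proposes): rejecting gives the home team an expected 0.85 × 206.7 = 175.695, so the away team offers 175.695, keeping 624.305.

175.70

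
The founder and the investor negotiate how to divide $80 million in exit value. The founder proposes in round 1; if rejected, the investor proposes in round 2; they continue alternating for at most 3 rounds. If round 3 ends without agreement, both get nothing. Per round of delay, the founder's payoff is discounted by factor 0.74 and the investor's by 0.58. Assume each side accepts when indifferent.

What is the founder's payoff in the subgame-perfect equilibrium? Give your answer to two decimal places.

67.94

Round 3 (the founder proposes): the investor will accept anything ≥ 0, so the founder offers 0 and keeps 80.
Round 2 (the investor proposes): the founder can get 80 next round, worth 0.74 × 80 = 59.2 now, so the investor offers 59.2, keeping 20.8.
Round 1 (the founder proposes): the investor can get 20.8 next round, worth 0.58 × 20.8 = 12.064 now; the founder offers that and keeps 67.936.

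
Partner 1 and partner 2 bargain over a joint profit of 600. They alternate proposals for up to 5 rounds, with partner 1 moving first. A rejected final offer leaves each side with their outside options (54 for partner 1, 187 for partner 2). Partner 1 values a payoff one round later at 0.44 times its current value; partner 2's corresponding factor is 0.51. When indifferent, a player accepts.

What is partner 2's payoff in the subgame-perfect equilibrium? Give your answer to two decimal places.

Round 5 (partner 1 proposes): partner 2 gets 187 if talks fail, so partner 1 offers 187 and keeps 413.
Round 4 (partner 2 proposes): partner 1 can get 413 next round, worth 0.44 × 413 = 181.72 now. Partner 2 offers 181.72 and keeps 600 − 181.72 = 418.28.
Round 3 (partner 1 proposes): partner 2 can get 418.28 next round, worth 0.51 × 418.28 = 213.3228 now, so partner 1 offers 213.3228, keeping 386.6772.
Round 2 (partner 2 proposes): partner 1 can get 386.6772 next round, worth 0.44 × 386.6772 = 170.137968 now; partner 2 offers that and keeps 429.862032.
Round 1 (partner 1 proposes): partner 2 can get 429.862032 next round, worth 0.51 × 429.862032 = 219.22963632 now. Partner 1 offers 219.22963632 and keeps 600 − 219.22963632 = 380.77036368.

219.23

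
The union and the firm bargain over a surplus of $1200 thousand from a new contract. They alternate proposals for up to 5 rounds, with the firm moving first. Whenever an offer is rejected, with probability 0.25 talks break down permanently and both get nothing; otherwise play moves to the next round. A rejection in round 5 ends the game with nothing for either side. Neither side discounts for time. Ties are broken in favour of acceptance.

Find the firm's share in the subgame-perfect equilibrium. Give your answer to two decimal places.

848.44

Round 5 (the firm proposes): the union will accept anything ≥ 0, so the firm offers 0 and keeps 1200.
Round 4 (the union proposes): rejecting gives the firm an expected 0.75 × 1200 = 900; the union offers that and keeps 300.
Round 3 (the firm proposes): rejecting gives the union an expected 0.75 × 300 = 225; the firm offers that and keeps 975.
Round 2 (the union proposes): rejecting gives the firm an expected 0.75 × 975 = 731.25, so the union offers 731.25, keeping 468.75.
Round 1 (the firm proposes): rejecting gives the union an expected 0.75 × 468.75 = 351.5625; the firm offers that and keeps 848.4375.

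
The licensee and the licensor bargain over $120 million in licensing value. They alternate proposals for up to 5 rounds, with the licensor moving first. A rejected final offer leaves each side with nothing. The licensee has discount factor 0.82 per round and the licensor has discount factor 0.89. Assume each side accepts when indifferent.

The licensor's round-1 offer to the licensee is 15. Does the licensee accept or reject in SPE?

Round 5 (the licensor proposes): rejection yields 0 for the licensee; the licensor offers 0 and keeps 120.
Round 4 (the licensee proposes): the licensor can get 120 next round, worth 0.89 × 120 = 106.8 now; the licensee offers that and keeps 13.2.
Round 3 (the licensor proposes): the licensee can get 13.2 next round, worth 0.82 × 13.2 = 10.824 now; the licensor offers that and keeps 109.176.
Round 2 (the licensee proposes): the licensor can get 109.176 next round, worth 0.89 × 109.176 = 97.16664 now, so the licensee offers 97.16664, keeping 22.83336.
So by rejecting in round 1, the licensee gets 22.83336 next round, worth 0.82 × 22.83336 = 18.7233552 now.
Offer 15 < 18.7233552, so the licensee rejects.

Reject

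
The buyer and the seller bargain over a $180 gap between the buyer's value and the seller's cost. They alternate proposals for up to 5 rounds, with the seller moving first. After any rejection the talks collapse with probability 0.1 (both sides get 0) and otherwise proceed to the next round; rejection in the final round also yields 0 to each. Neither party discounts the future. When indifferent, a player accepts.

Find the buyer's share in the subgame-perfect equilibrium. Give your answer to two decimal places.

Round 5 (the seller proposes): the buyer will accept anything ≥ 0, so the seller offers 0 and keeps 180.
Round 4 (the buyer proposes): rejecting gives the seller an expected 0.9 × 180 = 162; the buyer offers that and keeps 18.
Round 3 (the seller proposes): rejecting gives the buyer an expected 0.9 × 18 = 16.2, so the seller offers 16.2, keeping 163.8.
Round 2 (the buyer proposes): rejecting gives the seller an expected 0.9 × 163.8 = 147.42; the buyer offers that and keeps 32.58.
Round 1 (the seller proposes): rejecting gives the buyer an expected 0.9 × 32.58 = 29.322; the seller offers that and keeps 150.678.

29.32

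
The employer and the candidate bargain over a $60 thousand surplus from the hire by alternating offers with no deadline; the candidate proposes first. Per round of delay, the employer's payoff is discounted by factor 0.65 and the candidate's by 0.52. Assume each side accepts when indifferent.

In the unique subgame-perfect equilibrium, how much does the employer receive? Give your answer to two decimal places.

When the candidate proposes, the employer accepts any offer worth at least 0.65 times what the employer would get by proposing next round; and vice versa.
This gives x = 60 − 0.65y and y = 60 − 0.52x, where x and y are each side's share when it proposes.
Hence (1 − 0.65·0.52)x = 60(1 − 0.65), i.e. 0.662·x = 21.
x ≈ 31.7221; the employer's share is 60 − x ≈ 28.2779.

28.28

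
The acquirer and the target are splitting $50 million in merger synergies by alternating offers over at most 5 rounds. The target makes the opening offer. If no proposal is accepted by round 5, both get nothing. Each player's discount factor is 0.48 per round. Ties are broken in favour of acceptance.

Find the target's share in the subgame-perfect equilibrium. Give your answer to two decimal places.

Solve by backward induction from round 5.
Round 5 (the target proposes): the acquirer will accept anything ≥ 0, so the target offers 0 and keeps 50.
Round 4 (the acquirer proposes): the target can get 50 next round, worth 0.48 × 50 = 24 now, so the acquirer offers 24, keeping 26.
Round 3 (the target proposes): the acquirer can get 26 next round, worth 0.48 × 26 = 12.48 now, so the target offers 12.48, keeping 37.52.
Round 2 (the acquirer proposes): the target can get 37.52 next round, worth 0.48 × 37.52 = 18.0096 now, so the acquirer offers 18.0096, keeping 31.9904.
Round 1 (the target proposes): the acquirer can get 31.9904 next round, worth 0.48 × 31.9904 = 15.355392 now, so the target offers 15.355392, keeping 34.644608.

34.64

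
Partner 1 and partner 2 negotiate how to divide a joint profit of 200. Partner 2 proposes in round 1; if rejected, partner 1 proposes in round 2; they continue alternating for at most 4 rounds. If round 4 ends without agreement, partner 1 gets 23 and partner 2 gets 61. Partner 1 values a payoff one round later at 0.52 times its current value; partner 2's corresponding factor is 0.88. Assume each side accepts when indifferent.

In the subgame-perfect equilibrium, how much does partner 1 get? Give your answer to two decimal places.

Round 4 (partner 1 proposes): partner 2 gets 61 if talks fail, so partner 1 offers 61 and keeps 139.
Round 3 (partner 2 proposes): partner 1 can get 139 next round, worth 0.52 × 139 = 72.28 now. Partner 2 offers 72.28 and keeps 200 − 72.28 = 127.72.
Round 2 (partner 1 proposes): partner 2 can get 127.72 next round, worth 0.88 × 127.72 = 112.3936 now; partner 1 offers that and keeps 87.6064.
Round 1 (partner 2 proposes): partner 1 can get 87.6064 next round, worth 0.52 × 87.6064 = 45.555328 now. Partner 2 offers 45.555328 and keeps 200 − 45.555328 = 154.444672.

45.56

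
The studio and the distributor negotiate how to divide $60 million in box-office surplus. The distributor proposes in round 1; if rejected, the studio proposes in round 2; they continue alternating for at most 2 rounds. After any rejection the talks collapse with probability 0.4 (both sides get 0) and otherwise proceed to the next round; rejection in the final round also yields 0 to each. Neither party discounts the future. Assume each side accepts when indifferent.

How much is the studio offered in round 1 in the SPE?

By backward induction:
Round 2 (the studio proposes): rejection yields 0 for the distributor; the studio offers 0 and keeps 60.
Round 1 (the distributor proposes): rejecting gives the studio an expected 0.6 × 60 = 36, so the distributor offers 36, keeping 24.

36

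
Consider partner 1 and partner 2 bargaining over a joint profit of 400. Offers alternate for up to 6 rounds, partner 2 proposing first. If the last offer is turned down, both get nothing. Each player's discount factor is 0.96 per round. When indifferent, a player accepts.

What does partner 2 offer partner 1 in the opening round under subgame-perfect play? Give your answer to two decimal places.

Round 6 (partner 1 proposes): partner 2 will accept anything ≥ 0, so partner 1 offers 0 and keeps 400.
Round 5 (partner 2 proposes): partner 1 can get 400 next round, worth 0.96 × 400 = 384 now. Partner 2 offers 384 and keeps 400 − 384 = 16.
Round 4 (partner 1 proposes): partner 2 can get 16 next round, worth 0.96 × 16 = 15.36 now, so partner 1 offers 15.36, keeping 384.64.
Round 3 (partner 2 proposes): partner 1 can get 384.64 next round, worth 0.96 × 384.64 = 369.2544 now; partner 2 offers that and keeps 30.7456.
Round 2 (partner 1 proposes): partner 2 can get 30.7456 next round, worth 0.96 × 30.7456 = 29.515776 now. Partner 1 offers 29.515776 and keeps 400 − 29.515776 = 370.484224.
Round 1 (partner 2 proposes): partner 1 can get 370.484224 next round, worth 0.96 × 370.484224 = 355.66485504 now, so partner 2 offers 355.66485504, keeping 44.33514496.

355.66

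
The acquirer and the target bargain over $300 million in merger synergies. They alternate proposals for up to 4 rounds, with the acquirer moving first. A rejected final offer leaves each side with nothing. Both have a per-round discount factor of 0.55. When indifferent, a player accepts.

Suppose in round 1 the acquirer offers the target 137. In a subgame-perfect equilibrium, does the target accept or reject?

Accept

Round 4 (the target proposes): rejection yields 0 for the acquirer; the target offers 0 and keeps 300.
Round 3 (the acquirer proposes): the target can get 300 next round, worth 0.55 × 300 = 165 now, so the acquirer offers 165, keeping 135.
Round 2 (the target proposes): the acquirer can get 135 next round, worth 0.55 × 135 = 74.25 now, so the target offers 74.25, keeping 225.75.
So by rejecting in round 1, the target gets 225.75 next round, worth 0.55 × 225.75 = 124.1625 now.
Offer 137 ≥ 124.1625, so the target accepts.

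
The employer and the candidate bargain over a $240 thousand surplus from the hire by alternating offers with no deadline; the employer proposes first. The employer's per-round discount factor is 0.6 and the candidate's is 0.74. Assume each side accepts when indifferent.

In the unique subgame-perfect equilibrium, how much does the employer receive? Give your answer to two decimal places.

Let x be the employer's share when the employer proposes and y be the candidate's share when the candidate proposes.
The candidate accepts iff offered ≥ 0.74·y, so x = 240 − 0.74y. Symmetrically y = 240 − 0.6x.
Substituting: x = 240 − 0.74(240 − 0.6x), giving x(1 − 0.6·0.74) = 240(1 − 0.74).
So x = 240 × 0.26 / 0.556 ≈ 112.2302, and the candidate receives 240 − x ≈ 127.7698.

112.23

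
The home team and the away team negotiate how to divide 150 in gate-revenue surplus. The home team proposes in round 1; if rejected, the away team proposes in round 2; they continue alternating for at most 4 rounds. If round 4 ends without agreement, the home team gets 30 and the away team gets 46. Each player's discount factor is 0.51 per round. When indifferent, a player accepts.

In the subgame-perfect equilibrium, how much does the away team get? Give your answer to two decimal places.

53.40

Round 4 (the away team proposes): the home team gets 30 if talks fail, so the away team offers 30 and keeps 120.
Round 3 (the home team proposes): the away team can get 120 next round, worth 0.51 × 120 = 61.2 now; the home team offers that and keeps 88.8.
Round 2 (the away team proposes): the home team can get 88.8 next round, worth 0.51 × 88.8 = 45.288 now; the away team offers that and keeps 104.712.
Round 1 (the home team proposes): the away team can get 104.712 next round, worth 0.51 × 104.712 = 53.40312 now. The home team offers 53.40312 and keeps 150 − 53.40312 = 96.59688.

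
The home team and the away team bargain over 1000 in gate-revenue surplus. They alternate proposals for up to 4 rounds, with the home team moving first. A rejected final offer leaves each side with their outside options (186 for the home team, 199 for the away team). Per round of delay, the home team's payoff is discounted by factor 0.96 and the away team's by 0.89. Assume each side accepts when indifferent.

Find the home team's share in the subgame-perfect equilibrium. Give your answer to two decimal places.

Round 4 (the away team proposes): the home team gets 186 if talks fail, so the away team offers 186 and keeps 814.
Round 3 (the home team proposes): the away team can get 814 next round, worth 0.89 × 814 = 724.46 now; the home team offers that and keeps 275.54.
Round 2 (the away team proposes): the home team can get 275.54 next round, worth 0.96 × 275.54 = 264.5184 now. The away team offers 264.5184 and keeps 1000 − 264.5184 = 735.4816.
Round 1 (the home team proposes): the away team can get 735.4816 next round, worth 0.89 × 735.4816 = 654.578624 now, so the home team offers 654.578624, keeping 345.421376.

345.42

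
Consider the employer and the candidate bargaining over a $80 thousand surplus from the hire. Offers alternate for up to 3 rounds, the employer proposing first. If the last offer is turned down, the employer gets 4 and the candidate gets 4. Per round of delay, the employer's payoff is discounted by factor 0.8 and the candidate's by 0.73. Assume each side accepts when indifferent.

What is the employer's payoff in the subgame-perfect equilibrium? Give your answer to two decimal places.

Solve by backward induction from round 3.
Round 3 (the employer proposes): the candidate gets 4 if talks fail, so the employer offers 4 and keeps 76.
Round 2 (the candidate proposes): the employer can get 76 next round, worth 0.8 × 76 = 60.8 now, so the candidate offers 60.8, keeping 19.2.
Round 1 (the employer proposes): the candidate can get 19.2 next round, worth 0.73 × 19.2 = 14.016 now; the employer offers that and keeps 65.984.

65.98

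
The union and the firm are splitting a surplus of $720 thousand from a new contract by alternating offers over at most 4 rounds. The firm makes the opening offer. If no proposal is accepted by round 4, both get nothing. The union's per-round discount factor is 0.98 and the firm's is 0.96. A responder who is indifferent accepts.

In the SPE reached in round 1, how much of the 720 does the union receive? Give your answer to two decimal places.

Round 4 (the union proposes): rejection yields 0 for the firm; the union offers 0 and keeps 720.
Round 3 (the firm proposes): the union can get 720 next round, worth 0.98 × 720 = 705.6 now; the firm offers that and keeps 14.4.
Round 2 (the union proposes): the firm can get 14.4 next round, worth 0.96 × 14.4 = 13.824 now. The union offers 13.824 and keeps 720 − 13.824 = 706.176.
Round 1 (the firm proposes): the union can get 706.176 next round, worth 0.98 × 706.176 = 692.05248 now. The firm offers 692.05248 and keeps 720 − 692.05248 = 27.94752.

692.05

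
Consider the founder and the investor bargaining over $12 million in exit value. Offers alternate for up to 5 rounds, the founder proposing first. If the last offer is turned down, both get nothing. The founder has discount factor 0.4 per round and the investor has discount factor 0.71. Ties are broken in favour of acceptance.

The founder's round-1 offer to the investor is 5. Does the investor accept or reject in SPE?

Reject

Round 5 (the founder proposes): the investor will accept anything ≥ 0, so the founder offers 0 and keeps 12.
Round 4 (the investor proposes): the founder can get 12 next round, worth 0.4 × 12 = 4.8 now. The investor offers 4.8 and keeps 12 − 4.8 = 7.2.
Round 3 (the founder proposes): the investor can get 7.2 next round, worth 0.71 × 7.2 = 5.112 now, so the founder offers 5.112, keeping 6.888.
Round 2 (the investor proposes): the founder can get 6.888 next round, worth 0.4 × 6.888 = 2.7552 now, so the investor offers 2.7552, keeping 9.2448.
So by rejecting in round 1, the investor gets 9.2448 next round, worth 0.71 × 9.2448 = 6.563808 now.
Offer 5 < 6.563808, so the investor rejects.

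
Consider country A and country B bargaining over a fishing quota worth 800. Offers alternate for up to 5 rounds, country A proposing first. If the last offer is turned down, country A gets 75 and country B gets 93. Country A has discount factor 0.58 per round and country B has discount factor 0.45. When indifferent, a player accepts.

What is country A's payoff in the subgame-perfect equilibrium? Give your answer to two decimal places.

603.00

Solve by backward induction from round 5.
Round 5 (country A proposes): country B gets 93 if talks fail, so country A offers 93 and keeps 707.
Round 4 (country B proposes): country A can get 707 next round, worth 0.58 × 707 = 410.06 now. Country B offers 410.06 and keeps 800 − 410.06 = 389.94.
Round 3 (country A proposes): country B can get 389.94 next round, worth 0.45 × 389.94 = 175.473 now. Country A offers 175.473 and keeps 800 − 175.473 = 624.527.
Round 2 (country B proposes): country A can get 624.527 next round, worth 0.58 × 624.527 = 362.22566 now; country B offers that and keeps 437.77434.
Round 1 (country A proposes): country B can get 437.77434 next round, worth 0.45 × 437.77434 = 196.998453 now; country A offers that and keeps 603.001547.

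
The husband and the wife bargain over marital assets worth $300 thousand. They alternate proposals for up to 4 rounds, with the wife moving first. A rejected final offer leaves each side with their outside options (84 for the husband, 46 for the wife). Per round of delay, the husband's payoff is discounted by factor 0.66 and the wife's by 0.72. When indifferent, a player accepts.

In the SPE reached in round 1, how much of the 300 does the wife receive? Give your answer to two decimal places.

Round 4 (the husband proposes): the wife gets 46 if talks fail, so the husband offers 46 and keeps 254.
Round 3 (the wife proposes): the husband can get 254 next round, worth 0.66 × 254 = 167.64 now; the wife offers that and keeps 132.36.
Round 2 (the husband proposes): the wife can get 132.36 next round, worth 0.72 × 132.36 = 95.2992 now. The husband offers 95.2992 and keeps 300 − 95.2992 = 204.7008.
Round 1 (the wife proposes): the husband can get 204.7008 next round, worth 0.66 × 204.7008 = 135.102528 now, so the wife offers 135.102528, keeping 164.897472.

164.90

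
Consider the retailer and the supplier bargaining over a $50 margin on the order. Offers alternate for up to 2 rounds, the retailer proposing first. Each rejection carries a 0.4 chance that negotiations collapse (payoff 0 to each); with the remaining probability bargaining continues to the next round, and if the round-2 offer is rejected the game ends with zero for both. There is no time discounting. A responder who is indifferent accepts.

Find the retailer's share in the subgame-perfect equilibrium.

20

By backward induction:
Round 2 (the supplier proposes): the retailer will accept anything ≥ 0, so the supplier offers 0 and keeps 50.
Round 1 (the retailer proposes): rejecting gives the supplier an expected 0.6 × 50 = 30, so the retailer offers 30, keeping 20.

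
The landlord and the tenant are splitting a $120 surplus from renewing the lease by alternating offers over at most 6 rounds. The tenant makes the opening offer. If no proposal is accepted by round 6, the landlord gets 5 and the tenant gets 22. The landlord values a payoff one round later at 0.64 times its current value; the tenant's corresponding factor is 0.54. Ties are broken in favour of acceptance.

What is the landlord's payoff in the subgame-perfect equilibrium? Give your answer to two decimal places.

55.03

Round 6 (the landlord proposes): the tenant gets 22 if talks fail, so the landlord offers 22 and keeps 98.
Round 5 (the tenant proposes): the landlord can get 98 next round, worth 0.64 × 98 = 62.72 now. The tenant offers 62.72 and keeps 120 − 62.72 = 57.28.
Round 4 (the landlord proposes): the tenant can get 57.28 next round, worth 0.54 × 57.28 = 30.9312 now, so the landlord offers 30.9312, keeping 89.0688.
Round 3 (the tenant proposes): the landlord can get 89.0688 next round, worth 0.64 × 89.0688 = 57.004032 now. The tenant offers 57.004032 and keeps 120 − 57.004032 = 62.995968.
Round 2 (the landlord proposes): the tenant can get 62.995968 next round, worth 0.54 × 62.995968 = 34.01782272 now. The landlord offers 34.01782272 and keeps 120 − 34.01782272 = 85.98217728.
Round 1 (the tenant proposes): the landlord can get 85.98217728 next round, worth 0.64 × 85.98217728 = 55.0285934592 now, so the tenant offers 55.0285934592, keeping 64.9714065408.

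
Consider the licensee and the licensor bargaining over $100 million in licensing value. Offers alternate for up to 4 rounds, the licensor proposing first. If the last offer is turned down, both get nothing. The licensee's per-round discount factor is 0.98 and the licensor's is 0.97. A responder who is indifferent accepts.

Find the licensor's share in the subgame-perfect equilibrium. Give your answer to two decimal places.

Solve by backward induction from round 4.
Round 4 (the licensee proposes): the licensor will accept anything ≥ 0, so the licensee offers 0 and keeps 100.
Round 3 (the licensor proposes): the licensee can get 100 next round, worth 0.98 × 100 = 98 now; the licensor offers that and keeps 2.
Round 2 (the licensee proposes): the licensor can get 2 next round, worth 0.97 × 2 = 1.94 now, so the licensee offers 1.94, keeping 98.06.
Round 1 (the licensor proposes): the licensee can get 98.06 next round, worth 0.98 × 98.06 = 96.0988 now; the licensor offers that and keeps 3.9012.

3.90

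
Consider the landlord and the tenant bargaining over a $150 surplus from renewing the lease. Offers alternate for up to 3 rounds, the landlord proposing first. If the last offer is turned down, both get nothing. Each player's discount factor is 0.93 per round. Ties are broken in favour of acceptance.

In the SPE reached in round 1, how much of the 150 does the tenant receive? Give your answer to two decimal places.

9.77

Round 3 (the landlord proposes): rejection yields 0 for the tenant; the landlord offers 0 and keeps 150.
Round 2 (the tenant proposes): the landlord can get 150 next round, worth 0.93 × 150 = 139.5 now. The tenant offers 139.5 and keeps 150 − 139.5 = 10.5.
Round 1 (the landlord proposes): the tenant can get 10.5 next round, worth 0.93 × 10.5 = 9.765 now; the landlord offers that and keeps 140.235.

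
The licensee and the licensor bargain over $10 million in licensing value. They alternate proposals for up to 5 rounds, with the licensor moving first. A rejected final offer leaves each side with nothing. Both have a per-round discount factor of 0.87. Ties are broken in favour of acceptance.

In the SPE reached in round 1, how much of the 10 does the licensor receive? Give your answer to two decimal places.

8.01

Round 5 (the licensor proposes): rejection yields 0 for the licensee; the licensor offers 0 and keeps 10.
Round 4 (the licensee proposes): the licensor can get 10 next round, worth 0.87 × 10 = 8.7 now. The licensee offers 8.7 and keeps 10 − 8.7 = 1.3.
Round 3 (the licensor proposes): the licensee can get 1.3 next round, worth 0.87 × 1.3 = 1.131 now, so the licensor offers 1.131, keeping 8.869.
Round 2 (the licensee proposes): the licensor can get 8.869 next round, worth 0.87 × 8.869 = 7.71603 now. The licensee offers 7.71603 and keeps 10 − 7.71603 = 2.28397.
Round 1 (the licensor proposes): the licensee can get 2.28397 next round, worth 0.87 × 2.28397 = 1.9870539 now, so the licensor offers 1.9870539, keeping 8.0129461.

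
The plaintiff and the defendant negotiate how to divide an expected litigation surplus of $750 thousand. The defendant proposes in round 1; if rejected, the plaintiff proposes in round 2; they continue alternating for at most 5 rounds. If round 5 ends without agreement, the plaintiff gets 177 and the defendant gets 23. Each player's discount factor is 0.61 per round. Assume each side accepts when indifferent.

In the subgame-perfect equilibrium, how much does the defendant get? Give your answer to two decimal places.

Work backward from the last round.
Round 5 (the defendant proposes): the plaintiff gets 177 if talks fail, so the defendant offers 177 and keeps 573.
Round 4 (the plaintiff proposes): the defendant can get 573 next round, worth 0.61 × 573 = 349.53 now. The plaintiff offers 349.53 and keeps 750 − 349.53 = 400.47.
Round 3 (the defendant proposes): the plaintiff can get 400.47 next round, worth 0.61 × 400.47 = 244.2867 now; the defendant offers that and keeps 505.7133.
Round 2 (the plaintiff proposes): the defendant can get 505.7133 next round, worth 0.61 × 505.7133 = 308.485113 now, so the plaintiff offers 308.485113, keeping 441.514887.
Round 1 (the defendant proposes): the plaintiff can get 441.514887 next round, worth 0.61 × 441.514887 = 269.32408107 now; the defendant offers that and keeps 480.67591893.

480.68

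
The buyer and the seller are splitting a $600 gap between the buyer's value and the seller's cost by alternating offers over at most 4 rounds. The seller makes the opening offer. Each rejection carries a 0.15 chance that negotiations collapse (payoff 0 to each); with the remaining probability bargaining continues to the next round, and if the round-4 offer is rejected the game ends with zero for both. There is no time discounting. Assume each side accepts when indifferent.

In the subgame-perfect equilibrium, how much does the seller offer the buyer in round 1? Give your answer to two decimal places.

By backward induction:
Round 4 (the buyer proposes): the seller will accept anything ≥ 0, so the buyer offers 0 and keeps 600.
Round 3 (the seller proposes): rejecting gives the buyer an expected 0.85 × 600 = 510, so the seller offers 510, keeping 90.
Round 2 (the buyer proposes): rejecting gives the seller an expected 0.85 × 90 = 76.5, so the buyer offers 76.5, keeping 523.5.
Round 1 (the seller proposes): rejecting gives the buyer an expected 0.85 × 523.5 = 444.975. The seller offers 444.975 and keeps 600 − 444.975 = 155.025.

444.98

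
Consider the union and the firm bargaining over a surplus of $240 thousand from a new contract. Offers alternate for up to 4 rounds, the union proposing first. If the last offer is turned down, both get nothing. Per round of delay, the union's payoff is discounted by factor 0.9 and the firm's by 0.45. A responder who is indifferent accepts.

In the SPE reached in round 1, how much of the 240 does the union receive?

Solve by backward induction from round 4.
Round 4 (the firm proposes): the union will accept anything ≥ 0, so the firm offers 0 and keeps 240.
Round 3 (the union proposes): the firm can get 240 next round, worth 0.45 × 240 = 108 now. The union offers 108 and keeps 240 − 108 = 132.
Round 2 (the firm proposes): the union can get 132 next round, worth 0.9 × 132 = 118.8 now; the firm offers that and keeps 121.2.
Round 1 (the union proposes): the firm can get 121.2 next round, worth 0.45 × 121.2 = 54.54 now; the union offers that and keeps 185.46.

185.46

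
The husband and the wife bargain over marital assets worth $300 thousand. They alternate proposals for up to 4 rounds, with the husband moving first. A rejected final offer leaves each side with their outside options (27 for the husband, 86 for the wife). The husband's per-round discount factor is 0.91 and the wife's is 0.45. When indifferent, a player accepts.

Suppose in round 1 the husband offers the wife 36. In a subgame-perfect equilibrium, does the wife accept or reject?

Reject

Work out the wife's continuation value if the offer is rejected.
Round 4 (the wife proposes): the husband gets 27 if talks fail, so the wife offers 27 and keeps 273.
Round 3 (the husband proposes): the wife can get 273 next round, worth 0.45 × 273 = 122.85 now. The husband offers 122.85 and keeps 300 − 122.85 = 177.15.
Round 2 (the wife proposes): the husband can get 177.15 next round, worth 0.91 × 177.15 = 161.2065 now. The wife offers 161.2065 and keeps 300 − 161.2065 = 138.7935.
So by rejecting in round 1, the wife gets 138.7935 next round, worth 0.45 × 138.7935 = 62.457075 now.
Offer 36 < 62.457075, so the wife rejects.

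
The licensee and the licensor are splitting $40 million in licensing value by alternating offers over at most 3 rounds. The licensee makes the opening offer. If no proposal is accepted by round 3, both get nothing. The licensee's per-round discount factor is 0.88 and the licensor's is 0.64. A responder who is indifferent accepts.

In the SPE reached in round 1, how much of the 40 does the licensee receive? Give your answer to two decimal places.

Round 3 (the licensee proposes): the licensor will accept anything ≥ 0, so the licensee offers 0 and keeps 40.
Round 2 (the licensor proposes): the licensee can get 40 next round, worth 0.88 × 40 = 35.2 now. The licensor offers 35.2 and keeps 40 − 35.2 = 4.8.
Round 1 (the licensee proposes): the licensor can get 4.8 next round, worth 0.64 × 4.8 = 3.072 now; the licensee offers that and keeps 36.928.

36.93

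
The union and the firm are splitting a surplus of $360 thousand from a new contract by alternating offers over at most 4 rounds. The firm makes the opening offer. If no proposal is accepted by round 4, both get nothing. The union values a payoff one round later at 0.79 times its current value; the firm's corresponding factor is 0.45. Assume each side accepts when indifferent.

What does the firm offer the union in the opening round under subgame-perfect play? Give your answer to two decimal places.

257.52

Round 4 (the union proposes): rejection yields 0 for the firm; the union offers 0 and keeps 360.
Round 3 (the firm proposes): the union can get 360 next round, worth 0.79 × 360 = 284.4 now. The firm offers 284.4 and keeps 360 − 284.4 = 75.6.
Round 2 (the union proposes): the firm can get 75.6 next round, worth 0.45 × 75.6 = 34.02 now, so the union offers 34.02, keeping 325.98.
Round 1 (the firm proposes): the union can get 325.98 next round, worth 0.79 × 325.98 = 257.5242 now, so the firm offers 257.5242, keeping 102.4758.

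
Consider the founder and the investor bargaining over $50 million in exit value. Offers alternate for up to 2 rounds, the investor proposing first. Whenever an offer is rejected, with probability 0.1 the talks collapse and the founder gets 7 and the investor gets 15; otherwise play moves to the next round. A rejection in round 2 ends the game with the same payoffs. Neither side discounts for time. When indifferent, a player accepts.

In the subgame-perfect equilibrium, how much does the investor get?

17.8

Round 2 (the founder proposes): the investor gets 15 if talks fail, so the founder offers 15 and keeps 35.
Round 1 (the investor proposes): rejecting gives the founder an expected 0.9 × 35 + 0.1 × 7 = 32.2, so the investor offers 32.2, keeping 17.8.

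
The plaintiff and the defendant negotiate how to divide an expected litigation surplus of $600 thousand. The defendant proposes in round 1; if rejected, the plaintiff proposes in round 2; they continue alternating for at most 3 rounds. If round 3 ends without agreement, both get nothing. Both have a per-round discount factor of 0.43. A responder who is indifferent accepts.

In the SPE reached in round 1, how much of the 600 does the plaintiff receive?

147.06

By backward induction:
Round 3 (the defendant proposes): the plaintiff will accept anything ≥ 0, so the defendant offers 0 and keeps 600.
Round 2 (the plaintiff proposes): the defendant can get 600 next round, worth 0.43 × 600 = 258 now, so the plaintiff offers 258, keeping 342.
Round 1 (the defendant proposes): the plaintiff can get 342 next round, worth 0.43 × 342 = 147.06 now, so the defendant offers 147.06, keeping 452.94.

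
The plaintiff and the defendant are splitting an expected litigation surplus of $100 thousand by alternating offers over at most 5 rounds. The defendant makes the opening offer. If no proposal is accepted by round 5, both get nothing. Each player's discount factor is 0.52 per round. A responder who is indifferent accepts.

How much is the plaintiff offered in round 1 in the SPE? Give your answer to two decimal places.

31.71

Work backward from the last round.
Round 5 (the defendant proposes): the plaintiff will accept anything ≥ 0, so the defendant offers 0 and keeps 100.
Round 4 (the plaintiff proposes): the defendant can get 100 next round, worth 0.52 × 100 = 52 now; the plaintiff offers that and keeps 48.
Round 3 (the defendant proposes): the plaintiff can get 48 next round, worth 0.52 × 48 = 24.96 now. The defendant offers 24.96 and keeps 100 − 24.96 = 75.04.
Round 2 (the plaintiff proposes): the defendant can get 75.04 next round, worth 0.52 × 75.04 = 39.0208 now, so the plaintiff offers 39.0208, keeping 60.9792.
Round 1 (the defendant proposes): the plaintiff can get 60.9792 next round, worth 0.52 × 60.9792 = 31.709184 now. The defendant offers 31.709184 and keeps 100 − 31.709184 = 68.290816.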